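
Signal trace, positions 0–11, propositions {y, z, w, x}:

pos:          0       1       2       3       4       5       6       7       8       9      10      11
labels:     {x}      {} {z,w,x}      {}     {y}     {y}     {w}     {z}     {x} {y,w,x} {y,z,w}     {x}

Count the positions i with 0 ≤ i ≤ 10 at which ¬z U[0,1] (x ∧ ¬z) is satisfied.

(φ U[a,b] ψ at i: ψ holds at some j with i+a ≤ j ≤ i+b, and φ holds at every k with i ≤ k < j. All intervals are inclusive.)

Evaluate at each i in [0,10]:
  i=0: ✓ (rhs at j=0)
  i=1: ✗ (no rhs in [1,2])
  i=2: ✗ (no rhs in [2,3])
  i=3: ✗ (no rhs in [3,4])
  i=4: ✗ (no rhs in [4,5])
  i=5: ✗ (no rhs in [5,6])
  i=6: ✗ (no rhs in [6,7])
  i=7: ✗ (lhs fails at k=7 before rhs at j=8)
  i=8: ✓ (rhs at j=8)
  i=9: ✓ (rhs at j=9)
  i=10: ✗ (lhs fails at k=10 before rhs at j=11)
Positions where it holds: {0, 8, 9} → 3.

3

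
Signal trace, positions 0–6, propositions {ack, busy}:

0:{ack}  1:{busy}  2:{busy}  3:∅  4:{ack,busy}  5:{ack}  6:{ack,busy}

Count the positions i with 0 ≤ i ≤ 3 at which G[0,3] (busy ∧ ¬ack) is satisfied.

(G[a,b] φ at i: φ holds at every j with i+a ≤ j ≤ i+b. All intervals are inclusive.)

0

Evaluate at each i in [0,3]:
  i=0: ✗ (fails at j=0)
  i=1: ✗ (fails at j=3)
  i=2: ✗ (fails at j=3)
  i=3: ✗ (fails at j=3)
Positions where it holds: {} → 0.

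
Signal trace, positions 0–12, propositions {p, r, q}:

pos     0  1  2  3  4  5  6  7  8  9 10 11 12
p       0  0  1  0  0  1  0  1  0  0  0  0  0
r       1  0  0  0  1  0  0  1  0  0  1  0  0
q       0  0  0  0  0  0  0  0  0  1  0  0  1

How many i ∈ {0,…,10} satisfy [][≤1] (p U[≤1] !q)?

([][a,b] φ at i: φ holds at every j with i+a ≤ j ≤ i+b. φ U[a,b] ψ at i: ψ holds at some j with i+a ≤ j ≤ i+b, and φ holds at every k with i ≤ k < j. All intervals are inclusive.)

9

Evaluate at each i in [0,10]:
  i=0: ✓ (all of [0,1])
  i=1: ✓ (all of [1,2])
  i=2: ✓ (all of [2,3])
  i=3: ✓ (all of [3,4])
  i=4: ✓ (all of [4,5])
  i=5: ✓ (all of [5,6])
  i=6: ✓ (all of [6,7])
  i=7: ✓ (all of [7,8])
  i=8: ✗ (fails at j=9)
  i=9: ✗ (fails at j=9)
  i=10: ✓ (all of [10,11])
Positions where it holds: {0, 1, 2, 3, 4, 5, 6, 7, 10} → 9.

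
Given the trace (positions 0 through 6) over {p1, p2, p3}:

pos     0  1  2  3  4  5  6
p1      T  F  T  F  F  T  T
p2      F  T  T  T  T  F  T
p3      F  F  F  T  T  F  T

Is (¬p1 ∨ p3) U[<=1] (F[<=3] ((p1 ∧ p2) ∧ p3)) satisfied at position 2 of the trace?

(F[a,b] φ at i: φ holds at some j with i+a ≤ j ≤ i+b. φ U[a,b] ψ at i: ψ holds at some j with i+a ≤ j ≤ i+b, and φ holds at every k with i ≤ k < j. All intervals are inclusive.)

False

Need some j in [2,3] with F[<=3] ((p1 ∧ p2) ∧ p3), and (¬p1 ∨ p3) at every k in [2,j-1].
  j=2: F[<=3] ((p1 ∧ p2) ∧ p3) — fails (none in [2,5]).
  j=3: F[<=3] ((p1 ∧ p2) ∧ p3) holds, but (¬p1 ∨ p3) fails at k=2 → not this j.
No j in the window works → until fails.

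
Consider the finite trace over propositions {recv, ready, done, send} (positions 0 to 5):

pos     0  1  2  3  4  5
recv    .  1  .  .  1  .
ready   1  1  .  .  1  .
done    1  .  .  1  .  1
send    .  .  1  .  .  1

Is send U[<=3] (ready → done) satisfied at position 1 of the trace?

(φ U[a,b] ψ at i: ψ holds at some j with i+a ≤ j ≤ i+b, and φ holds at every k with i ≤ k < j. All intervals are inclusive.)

Need some j in [1,4] with (ready → done), and send at every k in [1,j-1].
  j=1: (ready → done) false.
  j=2: (ready → done) holds, but send fails at k=1 → not this j.
  j=3: (ready → done) holds, but send fails at k=1 → not this j.
  j=4: (ready → done) false.
No j in the window works → until fails.

Does not hold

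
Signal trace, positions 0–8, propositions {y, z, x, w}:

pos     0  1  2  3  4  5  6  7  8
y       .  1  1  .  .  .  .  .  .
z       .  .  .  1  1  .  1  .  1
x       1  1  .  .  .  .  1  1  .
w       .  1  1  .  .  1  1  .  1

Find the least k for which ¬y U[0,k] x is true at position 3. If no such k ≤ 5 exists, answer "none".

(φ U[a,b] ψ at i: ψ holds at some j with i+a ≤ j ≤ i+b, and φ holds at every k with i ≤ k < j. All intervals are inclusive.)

3

Need earliest j ≥ 3 with x, and ¬y at every k in [3,j-1].
  j=3: rhs fails.
  j=4: rhs fails.
  j=5: rhs fails.
  j=6: rhs holds; lhs holds on [3,5]. k = 3.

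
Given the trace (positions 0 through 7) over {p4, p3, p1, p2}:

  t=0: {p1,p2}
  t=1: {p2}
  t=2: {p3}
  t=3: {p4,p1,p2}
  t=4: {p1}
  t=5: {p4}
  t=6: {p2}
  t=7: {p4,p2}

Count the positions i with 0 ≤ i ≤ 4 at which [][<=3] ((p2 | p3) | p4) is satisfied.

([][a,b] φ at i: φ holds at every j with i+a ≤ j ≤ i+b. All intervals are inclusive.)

Evaluate at each i in [0,4]:
  i=0: ✓ (all of [0,3])
  i=1: ✗ (fails at j=4)
  i=2: ✗ (fails at j=4)
  i=3: ✗ (fails at j=4)
  i=4: ✗ (fails at j=4)
Positions where it holds: {0} → 1.

1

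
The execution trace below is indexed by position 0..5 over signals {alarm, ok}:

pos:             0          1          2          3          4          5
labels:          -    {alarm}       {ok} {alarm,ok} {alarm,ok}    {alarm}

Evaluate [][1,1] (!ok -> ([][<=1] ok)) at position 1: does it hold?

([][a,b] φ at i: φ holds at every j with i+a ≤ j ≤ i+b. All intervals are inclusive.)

True

Check (!ok -> ([][<=1] ok)) at every j in [2,2]:
  j=2: antecedent false → ✓
All positions satisfy it → formula holds.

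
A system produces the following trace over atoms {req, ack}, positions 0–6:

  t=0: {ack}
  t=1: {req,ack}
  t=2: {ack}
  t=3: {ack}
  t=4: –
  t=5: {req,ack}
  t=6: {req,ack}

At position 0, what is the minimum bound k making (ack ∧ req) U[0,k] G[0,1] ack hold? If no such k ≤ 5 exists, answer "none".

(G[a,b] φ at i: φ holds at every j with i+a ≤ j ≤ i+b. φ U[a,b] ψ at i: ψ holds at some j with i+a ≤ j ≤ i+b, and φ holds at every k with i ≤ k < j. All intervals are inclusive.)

0

Need earliest j ≥ 0 with G[0,1] ack, and (ack ∧ req) at every k in [0,j-1].
  j=0: rhs holds (empty prefix). k = 0.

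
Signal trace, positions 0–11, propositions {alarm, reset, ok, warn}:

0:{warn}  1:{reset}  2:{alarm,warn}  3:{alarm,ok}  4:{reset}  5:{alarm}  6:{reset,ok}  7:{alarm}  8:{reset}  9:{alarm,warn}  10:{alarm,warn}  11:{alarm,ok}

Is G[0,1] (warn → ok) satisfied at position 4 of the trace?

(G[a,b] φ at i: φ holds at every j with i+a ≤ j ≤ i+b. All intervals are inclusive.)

True

Check (warn → ok) at every j in [4,5]:
  j=4: antecedent false → ✓
  j=5: antecedent false → ✓
All positions satisfy it → formula holds.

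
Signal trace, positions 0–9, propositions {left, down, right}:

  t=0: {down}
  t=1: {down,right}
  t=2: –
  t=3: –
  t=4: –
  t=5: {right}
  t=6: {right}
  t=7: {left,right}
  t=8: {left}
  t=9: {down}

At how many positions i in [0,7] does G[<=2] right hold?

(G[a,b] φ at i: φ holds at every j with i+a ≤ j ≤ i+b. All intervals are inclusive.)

1

Evaluate at each i in [0,7]:
  i=0: ✗ (fails at j=0)
  i=1: ✗ (fails at j=2)
  i=2: ✗ (fails at j=2)
  i=3: ✗ (fails at j=3)
  i=4: ✗ (fails at j=4)
  i=5: ✓ (all of [5,7])
  i=6: ✗ (fails at j=8)
  i=7: ✗ (fails at j=8)
Positions where it holds: {5} → 1.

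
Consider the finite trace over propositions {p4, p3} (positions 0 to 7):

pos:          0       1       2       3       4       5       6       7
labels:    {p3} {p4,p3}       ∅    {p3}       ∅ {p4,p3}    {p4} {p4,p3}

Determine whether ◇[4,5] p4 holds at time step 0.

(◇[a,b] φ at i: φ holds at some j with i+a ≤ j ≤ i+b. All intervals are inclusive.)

Holds

Check p4 at each j in [4,5]:
  j=4: false
  j=5: true
Found at j=5 → formula holds.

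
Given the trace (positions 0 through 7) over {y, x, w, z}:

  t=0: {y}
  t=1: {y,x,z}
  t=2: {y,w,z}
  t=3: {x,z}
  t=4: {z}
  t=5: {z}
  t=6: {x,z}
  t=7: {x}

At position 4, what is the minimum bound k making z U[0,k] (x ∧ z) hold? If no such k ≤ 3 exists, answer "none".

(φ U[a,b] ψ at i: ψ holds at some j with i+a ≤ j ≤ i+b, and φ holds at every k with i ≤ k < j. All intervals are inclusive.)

2

Need earliest j ≥ 4 with (x ∧ z), and z at every k in [4,j-1].
  j=4: rhs fails.
  j=5: rhs fails.
  j=6: rhs holds; lhs holds on [4,5]. k = 2.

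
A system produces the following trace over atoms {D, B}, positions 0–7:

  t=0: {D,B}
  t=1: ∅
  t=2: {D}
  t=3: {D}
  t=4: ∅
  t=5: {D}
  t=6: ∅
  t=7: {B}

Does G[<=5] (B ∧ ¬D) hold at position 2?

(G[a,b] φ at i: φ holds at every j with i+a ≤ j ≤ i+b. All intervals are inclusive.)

No

Check (B ∧ ¬D) at every j in [2,7]:
  j=2: false
  j=3: false
  j=4: false
  j=5: false
  j=6: false
  j=7: true
Fails at j=2 → formula fails.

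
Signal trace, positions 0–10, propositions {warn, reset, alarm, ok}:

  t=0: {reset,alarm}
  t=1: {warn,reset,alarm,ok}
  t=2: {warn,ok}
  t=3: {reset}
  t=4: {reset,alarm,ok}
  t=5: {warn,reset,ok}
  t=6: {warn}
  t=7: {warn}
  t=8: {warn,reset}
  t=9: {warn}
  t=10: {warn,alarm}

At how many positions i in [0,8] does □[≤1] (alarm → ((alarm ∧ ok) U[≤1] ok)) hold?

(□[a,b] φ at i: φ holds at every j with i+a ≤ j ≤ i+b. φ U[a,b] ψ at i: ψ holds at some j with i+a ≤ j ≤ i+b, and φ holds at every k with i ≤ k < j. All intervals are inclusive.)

8

Evaluate at each i in [0,8]:
  i=0: ✗ (fails at j=0)
  i=1: ✓ (all of [1,2])
  i=2: ✓ (all of [2,3])
  i=3: ✓ (all of [3,4])
  i=4: ✓ (all of [4,5])
  i=5: ✓ (all of [5,6])
  i=6: ✓ (all of [6,7])
  i=7: ✓ (all of [7,8])
  i=8: ✓ (all of [8,9])
Positions where it holds: {1, 2, 3, 4, 5, 6, 7, 8} → 8.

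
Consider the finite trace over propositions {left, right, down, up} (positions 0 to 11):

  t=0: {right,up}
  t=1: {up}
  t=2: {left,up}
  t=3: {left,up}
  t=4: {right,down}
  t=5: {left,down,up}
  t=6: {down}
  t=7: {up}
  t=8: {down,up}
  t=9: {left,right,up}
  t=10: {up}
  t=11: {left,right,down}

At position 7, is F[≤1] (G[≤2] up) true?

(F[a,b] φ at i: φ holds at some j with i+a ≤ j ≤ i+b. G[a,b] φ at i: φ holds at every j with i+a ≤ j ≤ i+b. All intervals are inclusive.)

Check G[≤2] up at each j in [7,8]:
  j=7: holds on [7,9]
  j=8: holds on [8,10]
Found at j=7 → formula holds.

True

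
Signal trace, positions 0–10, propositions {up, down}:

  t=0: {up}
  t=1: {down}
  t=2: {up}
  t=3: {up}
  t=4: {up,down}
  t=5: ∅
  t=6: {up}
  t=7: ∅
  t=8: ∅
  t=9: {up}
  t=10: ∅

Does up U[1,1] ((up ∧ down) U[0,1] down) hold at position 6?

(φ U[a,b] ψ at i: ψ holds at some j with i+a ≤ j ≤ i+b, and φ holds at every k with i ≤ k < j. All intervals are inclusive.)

Need some j in [7,7] with ((up ∧ down) U[0,1] down), and up at every k in [6,j-1].
  j=7: ((up ∧ down) U[0,1] down) — fails.
No j in the window works → until fails.

False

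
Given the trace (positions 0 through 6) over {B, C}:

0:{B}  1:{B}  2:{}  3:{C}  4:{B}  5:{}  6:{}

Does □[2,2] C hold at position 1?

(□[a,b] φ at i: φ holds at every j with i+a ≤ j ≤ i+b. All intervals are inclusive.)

Check C at every j in [3,3]:
  j=3: true
All positions satisfy it → formula holds.

True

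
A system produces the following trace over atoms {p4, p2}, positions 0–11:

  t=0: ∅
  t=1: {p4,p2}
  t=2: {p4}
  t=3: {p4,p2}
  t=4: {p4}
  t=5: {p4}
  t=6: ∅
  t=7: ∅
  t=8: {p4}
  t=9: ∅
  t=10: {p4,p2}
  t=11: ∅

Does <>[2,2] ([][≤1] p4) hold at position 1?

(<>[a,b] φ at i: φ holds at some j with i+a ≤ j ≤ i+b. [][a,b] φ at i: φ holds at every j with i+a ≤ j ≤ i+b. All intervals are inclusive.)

Check [][≤1] p4 at each j in [3,3]:
  j=3: holds on [3,4]
Found at j=3 → formula holds.

True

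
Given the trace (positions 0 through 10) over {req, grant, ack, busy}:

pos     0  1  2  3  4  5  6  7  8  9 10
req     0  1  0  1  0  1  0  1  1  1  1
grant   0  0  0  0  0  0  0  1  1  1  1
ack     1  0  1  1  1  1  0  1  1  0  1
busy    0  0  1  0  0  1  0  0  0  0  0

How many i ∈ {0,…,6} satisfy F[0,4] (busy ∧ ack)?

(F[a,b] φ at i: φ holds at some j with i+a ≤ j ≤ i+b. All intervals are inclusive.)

Evaluate at each i in [0,6]:
  i=0: ✓ (witness j=2)
  i=1: ✓ (witness j=2)
  i=2: ✓ (witness j=2)
  i=3: ✓ (witness j=5)
  i=4: ✓ (witness j=5)
  i=5: ✓ (witness j=5)
  i=6: ✗ (none in [6,10])
Positions where it holds: {0, 1, 2, 3, 4, 5} → 6.

6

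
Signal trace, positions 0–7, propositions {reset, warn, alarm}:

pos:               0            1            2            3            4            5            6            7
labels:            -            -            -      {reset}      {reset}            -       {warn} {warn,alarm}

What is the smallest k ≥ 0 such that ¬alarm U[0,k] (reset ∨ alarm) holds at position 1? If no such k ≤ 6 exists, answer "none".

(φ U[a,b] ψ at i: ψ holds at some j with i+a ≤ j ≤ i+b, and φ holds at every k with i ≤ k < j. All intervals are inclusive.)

2

Need earliest j ≥ 1 with (reset ∨ alarm), and ¬alarm at every k in [1,j-1].
  j=1: rhs fails.
  j=2: rhs fails.
  j=3: rhs holds; lhs holds on [1,2]. k = 2.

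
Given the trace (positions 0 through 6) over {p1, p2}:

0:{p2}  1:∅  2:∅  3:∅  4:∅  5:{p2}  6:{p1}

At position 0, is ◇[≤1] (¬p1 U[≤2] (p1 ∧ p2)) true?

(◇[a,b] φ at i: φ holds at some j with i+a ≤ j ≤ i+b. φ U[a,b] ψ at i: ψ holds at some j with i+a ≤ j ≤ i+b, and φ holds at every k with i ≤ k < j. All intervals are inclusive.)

Does not hold

Check (¬p1 U[≤2] (p1 ∧ p2)) at each j in [0,1]:
  j=0: fails
  j=1: fails
No position in the window satisfies it → formula fails.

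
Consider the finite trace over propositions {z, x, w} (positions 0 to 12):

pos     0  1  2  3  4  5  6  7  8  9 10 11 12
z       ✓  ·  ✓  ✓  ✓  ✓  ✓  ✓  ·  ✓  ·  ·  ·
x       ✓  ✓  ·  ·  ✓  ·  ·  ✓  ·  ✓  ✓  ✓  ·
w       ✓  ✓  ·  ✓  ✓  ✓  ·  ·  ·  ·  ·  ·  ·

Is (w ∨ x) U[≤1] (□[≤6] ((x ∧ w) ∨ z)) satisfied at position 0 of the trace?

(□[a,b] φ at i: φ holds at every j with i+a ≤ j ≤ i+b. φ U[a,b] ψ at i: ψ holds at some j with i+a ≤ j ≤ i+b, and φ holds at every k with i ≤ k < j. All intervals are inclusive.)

Holds

Need some j in [0,1] with □[≤6] ((x ∧ w) ∨ z), and (w ∨ x) at every k in [0,j-1].
  j=0: □[≤6] ((x ∧ w) ∨ z) holds; no prefix to check → satisfied.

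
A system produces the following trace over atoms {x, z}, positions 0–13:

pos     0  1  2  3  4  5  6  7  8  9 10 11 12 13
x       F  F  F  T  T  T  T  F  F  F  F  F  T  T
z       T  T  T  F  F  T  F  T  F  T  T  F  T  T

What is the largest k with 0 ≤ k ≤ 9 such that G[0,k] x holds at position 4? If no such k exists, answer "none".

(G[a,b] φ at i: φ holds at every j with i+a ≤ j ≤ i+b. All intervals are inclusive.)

x must hold from j=4 onward; find where it first fails.
  j=4: holds
  j=5: holds
  j=6: holds
  j=7: fails
Holds on [4,6], so largest k = 2.

2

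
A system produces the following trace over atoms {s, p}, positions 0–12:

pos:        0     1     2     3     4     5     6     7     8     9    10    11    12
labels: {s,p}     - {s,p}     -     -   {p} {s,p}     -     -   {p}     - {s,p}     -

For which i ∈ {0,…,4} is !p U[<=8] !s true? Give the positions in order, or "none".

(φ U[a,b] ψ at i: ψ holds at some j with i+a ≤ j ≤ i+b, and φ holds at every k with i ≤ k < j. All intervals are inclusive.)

1, 3, 4

Evaluate at each i in [0,4]:
  i=0: ✗ (lhs fails at k=0 before rhs at j=1)
  i=1: ✓ (rhs at j=1)
  i=2: ✗ (lhs fails at k=2 before rhs at j=3)
  i=3: ✓ (rhs at j=3)
  i=4: ✓ (rhs at j=4)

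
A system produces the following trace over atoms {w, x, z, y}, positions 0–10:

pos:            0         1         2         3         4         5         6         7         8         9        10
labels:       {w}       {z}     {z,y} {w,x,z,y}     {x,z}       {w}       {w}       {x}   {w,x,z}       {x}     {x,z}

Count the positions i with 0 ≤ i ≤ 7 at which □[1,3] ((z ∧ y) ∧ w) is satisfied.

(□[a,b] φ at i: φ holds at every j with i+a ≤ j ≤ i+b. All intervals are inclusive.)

0

Evaluate at each i in [0,7]:
  i=0: ✗ (fails at j=1)
  i=1: ✗ (fails at j=2)
  i=2: ✗ (fails at j=4)
  i=3: ✗ (fails at j=4)
  i=4: ✗ (fails at j=5)
  i=5: ✗ (fails at j=6)
  i=6: ✗ (fails at j=7)
  i=7: ✗ (fails at j=8)
Positions where it holds: {} → 0.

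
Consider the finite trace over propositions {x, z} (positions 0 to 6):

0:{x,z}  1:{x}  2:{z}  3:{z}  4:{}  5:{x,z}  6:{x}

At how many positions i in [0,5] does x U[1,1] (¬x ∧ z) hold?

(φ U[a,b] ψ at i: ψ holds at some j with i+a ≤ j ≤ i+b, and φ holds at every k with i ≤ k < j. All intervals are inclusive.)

Evaluate at each i in [0,5]:
  i=0: ✗ (no rhs in [1,1])
  i=1: ✓ (rhs at j=2; lhs holds on [1,1])
  i=2: ✗ (lhs fails at k=2 before rhs at j=3)
  i=3: ✗ (no rhs in [4,4])
  i=4: ✗ (no rhs in [5,5])
  i=5: ✗ (no rhs in [6,6])
Positions where it holds: {1} → 1.

1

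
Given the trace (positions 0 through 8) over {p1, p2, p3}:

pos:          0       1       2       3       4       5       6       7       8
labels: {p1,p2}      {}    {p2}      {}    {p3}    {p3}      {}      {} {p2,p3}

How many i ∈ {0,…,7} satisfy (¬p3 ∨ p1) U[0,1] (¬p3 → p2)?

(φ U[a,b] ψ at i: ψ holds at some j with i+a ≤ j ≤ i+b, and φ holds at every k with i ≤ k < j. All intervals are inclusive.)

7

Evaluate at each i in [0,7]:
  i=0: ✓ (rhs at j=0)
  i=1: ✓ (rhs at j=2; lhs holds on [1,1])
  i=2: ✓ (rhs at j=2)
  i=3: ✓ (rhs at j=4; lhs holds on [3,3])
  i=4: ✓ (rhs at j=4)
  i=5: ✓ (rhs at j=5)
  i=6: ✗ (no rhs in [6,7])
  i=7: ✓ (rhs at j=8; lhs holds on [7,7])
Positions where it holds: {0, 1, 2, 3, 4, 5, 7} → 7.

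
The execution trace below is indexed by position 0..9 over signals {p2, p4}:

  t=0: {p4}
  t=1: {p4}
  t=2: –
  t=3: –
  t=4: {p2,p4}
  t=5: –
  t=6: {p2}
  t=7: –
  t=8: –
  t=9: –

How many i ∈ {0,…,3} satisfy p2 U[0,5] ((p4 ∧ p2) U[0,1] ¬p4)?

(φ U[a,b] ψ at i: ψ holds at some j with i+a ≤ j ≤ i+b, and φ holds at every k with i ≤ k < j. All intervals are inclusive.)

2

Evaluate at each i in [0,3]:
  i=0: ✗ (lhs fails at k=0 before rhs at j=2)
  i=1: ✗ (lhs fails at k=1 before rhs at j=2)
  i=2: ✓ (rhs at j=2)
  i=3: ✓ (rhs at j=3)
Positions where it holds: {2, 3} → 2.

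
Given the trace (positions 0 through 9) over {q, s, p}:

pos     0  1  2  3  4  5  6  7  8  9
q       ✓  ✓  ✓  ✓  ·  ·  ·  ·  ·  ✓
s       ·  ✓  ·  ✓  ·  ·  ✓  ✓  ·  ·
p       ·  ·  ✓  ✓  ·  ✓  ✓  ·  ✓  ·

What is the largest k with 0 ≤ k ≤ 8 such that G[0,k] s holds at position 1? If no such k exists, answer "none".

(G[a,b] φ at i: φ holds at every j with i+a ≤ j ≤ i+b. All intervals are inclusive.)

s must hold from j=1 onward; find where it first fails.
  j=1: holds
  j=2: fails
Holds on [1,1], so largest k = 0.

0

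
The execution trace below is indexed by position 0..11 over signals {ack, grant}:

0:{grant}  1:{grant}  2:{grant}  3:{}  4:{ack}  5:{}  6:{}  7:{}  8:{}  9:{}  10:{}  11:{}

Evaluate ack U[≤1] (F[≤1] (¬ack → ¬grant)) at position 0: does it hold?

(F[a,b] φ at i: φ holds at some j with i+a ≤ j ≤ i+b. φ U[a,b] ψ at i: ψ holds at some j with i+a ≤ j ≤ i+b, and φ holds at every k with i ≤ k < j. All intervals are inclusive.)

Need some j in [0,1] with F[≤1] (¬ack → ¬grant), and ack at every k in [0,j-1].
  j=0: F[≤1] (¬ack → ¬grant) — fails (none in [0,1]).
  j=1: F[≤1] (¬ack → ¬grant) — fails (none in [1,2]).
No j in the window works → until fails.

False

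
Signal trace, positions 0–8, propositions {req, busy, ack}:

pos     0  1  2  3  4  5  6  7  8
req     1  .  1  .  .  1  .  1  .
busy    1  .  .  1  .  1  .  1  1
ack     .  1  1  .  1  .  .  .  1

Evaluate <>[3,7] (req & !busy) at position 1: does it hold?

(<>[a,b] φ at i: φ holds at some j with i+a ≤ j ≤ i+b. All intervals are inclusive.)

False

Check (req & !busy) at each j in [4,8]:
  j=4: false
  j=5: false
  j=6: false
  j=7: false
  j=8: false
No position in the window satisfies it → formula fails.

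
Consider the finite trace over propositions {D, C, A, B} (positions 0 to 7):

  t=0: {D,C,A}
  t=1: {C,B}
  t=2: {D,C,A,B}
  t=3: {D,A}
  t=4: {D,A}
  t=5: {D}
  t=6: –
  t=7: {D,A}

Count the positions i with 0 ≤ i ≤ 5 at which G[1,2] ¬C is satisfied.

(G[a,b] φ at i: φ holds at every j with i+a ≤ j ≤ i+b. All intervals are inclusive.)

4

Evaluate at each i in [0,5]:
  i=0: ✗ (fails at j=1)
  i=1: ✗ (fails at j=2)
  i=2: ✓ (all of [3,4])
  i=3: ✓ (all of [4,5])
  i=4: ✓ (all of [5,6])
  i=5: ✓ (all of [6,7])
Positions where it holds: {2, 3, 4, 5} → 4.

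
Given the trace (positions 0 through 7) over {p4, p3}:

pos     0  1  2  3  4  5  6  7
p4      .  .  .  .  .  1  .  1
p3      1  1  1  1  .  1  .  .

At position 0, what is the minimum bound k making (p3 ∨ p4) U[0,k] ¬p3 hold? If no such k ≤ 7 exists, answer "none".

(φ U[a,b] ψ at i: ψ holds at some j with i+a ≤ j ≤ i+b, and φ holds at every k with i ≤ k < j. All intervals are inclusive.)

4

Need earliest j ≥ 0 with ¬p3, and (p3 ∨ p4) at every k in [0,j-1].
  j=0: rhs fails.
  j=1: rhs fails.
  j=2: rhs fails.
  j=3: rhs fails.
  j=4: rhs holds; lhs holds on [0,3]. k = 4.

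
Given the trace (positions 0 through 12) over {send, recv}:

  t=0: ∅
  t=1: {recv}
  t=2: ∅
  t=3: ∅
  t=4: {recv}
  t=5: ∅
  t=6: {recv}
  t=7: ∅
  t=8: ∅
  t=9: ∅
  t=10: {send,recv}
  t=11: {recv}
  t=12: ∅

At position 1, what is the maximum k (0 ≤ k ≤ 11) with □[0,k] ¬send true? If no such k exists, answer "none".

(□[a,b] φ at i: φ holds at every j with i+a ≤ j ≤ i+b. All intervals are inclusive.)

8

¬send must hold from j=1 onward; find where it first fails.
  j=1: holds
  j=2: holds
  j=3: holds
  j=4: holds
  j=5: holds
  j=6: holds
  j=7: holds
  j=8: holds
  j=9: holds
  j=10: fails
Holds on [1,9], so largest k = 8.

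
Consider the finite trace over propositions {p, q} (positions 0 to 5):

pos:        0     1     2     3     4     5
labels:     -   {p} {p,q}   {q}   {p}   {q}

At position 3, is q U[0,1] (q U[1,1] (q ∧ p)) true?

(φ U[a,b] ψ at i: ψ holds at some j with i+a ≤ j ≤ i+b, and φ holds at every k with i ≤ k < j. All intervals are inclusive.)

No

Need some j in [3,4] with (q U[1,1] (q ∧ p)), and q at every k in [3,j-1].
  j=3: (q U[1,1] (q ∧ p)) — fails.
  j=4: (q U[1,1] (q ∧ p)) — fails.
No j in the window works → until fails.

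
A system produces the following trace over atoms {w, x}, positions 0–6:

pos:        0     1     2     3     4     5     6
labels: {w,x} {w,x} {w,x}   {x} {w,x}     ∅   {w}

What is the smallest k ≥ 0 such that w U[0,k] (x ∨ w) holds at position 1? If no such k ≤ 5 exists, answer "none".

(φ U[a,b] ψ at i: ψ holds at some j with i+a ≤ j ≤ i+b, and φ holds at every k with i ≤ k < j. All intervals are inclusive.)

Need earliest j ≥ 1 with (x ∨ w), and w at every k in [1,j-1].
  j=1: rhs holds (empty prefix). k = 0.

0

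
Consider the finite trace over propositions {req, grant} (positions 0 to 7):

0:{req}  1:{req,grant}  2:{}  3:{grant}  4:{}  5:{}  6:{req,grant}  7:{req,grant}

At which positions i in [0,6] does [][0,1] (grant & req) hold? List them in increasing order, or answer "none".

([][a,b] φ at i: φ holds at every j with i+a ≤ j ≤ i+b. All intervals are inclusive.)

Evaluate at each i in [0,6]:
  i=0: ✗ (fails at j=0)
  i=1: ✗ (fails at j=2)
  i=2: ✗ (fails at j=2)
  i=3: ✗ (fails at j=3)
  i=4: ✗ (fails at j=4)
  i=5: ✗ (fails at j=5)
  i=6: ✓ (all of [6,7])

6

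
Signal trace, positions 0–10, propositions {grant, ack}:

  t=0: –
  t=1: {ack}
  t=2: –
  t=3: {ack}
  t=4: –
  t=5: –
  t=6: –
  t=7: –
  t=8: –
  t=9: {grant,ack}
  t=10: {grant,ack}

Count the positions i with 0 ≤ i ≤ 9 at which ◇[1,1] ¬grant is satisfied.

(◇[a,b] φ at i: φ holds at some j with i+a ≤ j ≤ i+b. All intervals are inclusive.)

8

Evaluate at each i in [0,9]:
  i=0: ✓ (witness j=1)
  i=1: ✓ (witness j=2)
  i=2: ✓ (witness j=3)
  i=3: ✓ (witness j=4)
  i=4: ✓ (witness j=5)
  i=5: ✓ (witness j=6)
  i=6: ✓ (witness j=7)
  i=7: ✓ (witness j=8)
  i=8: ✗ (none in [9,9])
  i=9: ✗ (none in [10,10])
Positions where it holds: {0, 1, 2, 3, 4, 5, 6, 7} → 8.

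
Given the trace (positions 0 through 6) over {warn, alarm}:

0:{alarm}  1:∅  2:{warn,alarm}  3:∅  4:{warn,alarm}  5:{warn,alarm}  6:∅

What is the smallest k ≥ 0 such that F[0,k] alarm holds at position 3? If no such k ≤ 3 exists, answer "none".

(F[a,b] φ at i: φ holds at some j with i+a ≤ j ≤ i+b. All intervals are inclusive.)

Scan j = 3,4,… for alarm:
  j=3: fails
  j=4: holds
First hit at j=4, so smallest k = 4-3 = 1.

1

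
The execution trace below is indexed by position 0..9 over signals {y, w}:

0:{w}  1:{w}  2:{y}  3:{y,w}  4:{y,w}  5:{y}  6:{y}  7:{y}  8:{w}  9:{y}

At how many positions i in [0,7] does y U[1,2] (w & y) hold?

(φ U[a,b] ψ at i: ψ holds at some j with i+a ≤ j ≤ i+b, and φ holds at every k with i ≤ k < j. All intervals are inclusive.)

Evaluate at each i in [0,7]:
  i=0: ✗ (no rhs in [1,2])
  i=1: ✗ (lhs fails at k=1 before rhs at j=3)
  i=2: ✓ (rhs at j=3; lhs holds on [2,2])
  i=3: ✓ (rhs at j=4; lhs holds on [3,3])
  i=4: ✗ (no rhs in [5,6])
  i=5: ✗ (no rhs in [6,7])
  i=6: ✗ (no rhs in [7,8])
  i=7: ✗ (no rhs in [8,9])
Positions where it holds: {2, 3} → 2.

2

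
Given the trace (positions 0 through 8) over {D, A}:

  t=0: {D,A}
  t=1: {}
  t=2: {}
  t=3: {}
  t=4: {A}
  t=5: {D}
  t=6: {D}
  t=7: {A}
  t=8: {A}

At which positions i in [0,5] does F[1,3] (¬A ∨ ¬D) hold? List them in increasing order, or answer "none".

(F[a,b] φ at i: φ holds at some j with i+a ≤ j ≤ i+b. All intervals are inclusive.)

0, 1, 2, 3, 4, 5

Evaluate at each i in [0,5]:
  i=0: ✓ (witness j=1)
  i=1: ✓ (witness j=2)
  i=2: ✓ (witness j=3)
  i=3: ✓ (witness j=4)
  i=4: ✓ (witness j=5)
  i=5: ✓ (witness j=6)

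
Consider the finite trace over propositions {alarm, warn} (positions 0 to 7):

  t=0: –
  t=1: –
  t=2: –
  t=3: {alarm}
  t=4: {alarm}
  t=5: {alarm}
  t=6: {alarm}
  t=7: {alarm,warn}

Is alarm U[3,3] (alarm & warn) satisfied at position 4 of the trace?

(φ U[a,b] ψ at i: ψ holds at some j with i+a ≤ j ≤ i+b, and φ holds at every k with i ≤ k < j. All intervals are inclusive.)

True

Need some j in [7,7] with (alarm & warn), and alarm at every k in [4,j-1].
  j=7: (alarm & warn) holds; alarm holds at every k in [4,6] → satisfied.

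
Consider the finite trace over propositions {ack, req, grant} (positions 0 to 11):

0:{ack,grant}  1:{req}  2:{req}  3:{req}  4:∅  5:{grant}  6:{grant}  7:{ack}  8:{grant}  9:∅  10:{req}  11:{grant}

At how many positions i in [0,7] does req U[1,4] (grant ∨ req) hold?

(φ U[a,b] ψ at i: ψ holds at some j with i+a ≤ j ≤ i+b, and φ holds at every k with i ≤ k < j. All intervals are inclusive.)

2

Evaluate at each i in [0,7]:
  i=0: ✗ (lhs fails at k=0 before rhs at j=1)
  i=1: ✓ (rhs at j=2; lhs holds on [1,1])
  i=2: ✓ (rhs at j=3; lhs holds on [2,2])
  i=3: ✗ (lhs fails at k=4 before rhs at j=5)
  i=4: ✗ (lhs fails at k=4 before rhs at j=5)
  i=5: ✗ (lhs fails at k=5 before rhs at j=6)
  i=6: ✗ (lhs fails at k=6 before rhs at j=8)
  i=7: ✗ (lhs fails at k=7 before rhs at j=8)
Positions where it holds: {1, 2} → 2.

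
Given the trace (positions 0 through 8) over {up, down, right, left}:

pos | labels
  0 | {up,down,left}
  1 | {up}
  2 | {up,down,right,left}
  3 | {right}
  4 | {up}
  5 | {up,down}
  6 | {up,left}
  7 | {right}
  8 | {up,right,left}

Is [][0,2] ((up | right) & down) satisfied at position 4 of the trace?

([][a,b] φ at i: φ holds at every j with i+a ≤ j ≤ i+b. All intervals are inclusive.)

Check ((up | right) & down) at every j in [4,6]:
  j=4: false
  j=5: true
  j=6: false
Fails at j=4 → formula fails.

False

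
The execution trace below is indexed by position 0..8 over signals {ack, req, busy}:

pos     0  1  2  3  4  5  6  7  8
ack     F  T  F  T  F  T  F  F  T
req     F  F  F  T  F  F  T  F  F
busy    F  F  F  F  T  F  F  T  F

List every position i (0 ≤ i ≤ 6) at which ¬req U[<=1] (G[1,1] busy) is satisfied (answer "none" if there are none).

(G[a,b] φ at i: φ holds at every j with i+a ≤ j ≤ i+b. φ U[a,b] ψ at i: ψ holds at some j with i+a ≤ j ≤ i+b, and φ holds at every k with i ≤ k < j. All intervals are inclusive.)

2, 3, 5, 6

Evaluate at each i in [0,6]:
  i=0: ✗ (no rhs in [0,1])
  i=1: ✗ (no rhs in [1,2])
  i=2: ✓ (rhs at j=3; lhs holds on [2,2])
  i=3: ✓ (rhs at j=3)
  i=4: ✗ (no rhs in [4,5])
  i=5: ✓ (rhs at j=6; lhs holds on [5,5])
  i=6: ✓ (rhs at j=6)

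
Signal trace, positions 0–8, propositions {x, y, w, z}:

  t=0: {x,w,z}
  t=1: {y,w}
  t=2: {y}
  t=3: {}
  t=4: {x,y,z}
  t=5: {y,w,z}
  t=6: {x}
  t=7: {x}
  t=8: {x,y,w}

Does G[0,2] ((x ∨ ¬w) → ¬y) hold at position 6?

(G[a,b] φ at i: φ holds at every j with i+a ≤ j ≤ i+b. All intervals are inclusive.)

No

Check ((x ∨ ¬w) → ¬y) at every j in [6,8]:
  j=6: antecedent true; consequent true → ✓
  j=7: antecedent true; consequent true → ✓
  j=8: antecedent true; consequent false → ✗
Fails at j=8 → formula fails.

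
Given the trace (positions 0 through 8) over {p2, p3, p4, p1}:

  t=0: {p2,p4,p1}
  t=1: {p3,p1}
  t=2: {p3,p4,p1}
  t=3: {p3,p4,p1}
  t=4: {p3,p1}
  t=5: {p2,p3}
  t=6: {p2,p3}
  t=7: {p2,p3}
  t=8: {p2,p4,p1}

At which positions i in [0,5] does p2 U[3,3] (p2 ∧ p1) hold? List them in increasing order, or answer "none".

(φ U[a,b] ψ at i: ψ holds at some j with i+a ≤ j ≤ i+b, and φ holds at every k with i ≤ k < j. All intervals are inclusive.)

5

Evaluate at each i in [0,5]:
  i=0: ✗ (no rhs in [3,3])
  i=1: ✗ (no rhs in [4,4])
  i=2: ✗ (no rhs in [5,5])
  i=3: ✗ (no rhs in [6,6])
  i=4: ✗ (no rhs in [7,7])
  i=5: ✓ (rhs at j=8; lhs holds on [5,7])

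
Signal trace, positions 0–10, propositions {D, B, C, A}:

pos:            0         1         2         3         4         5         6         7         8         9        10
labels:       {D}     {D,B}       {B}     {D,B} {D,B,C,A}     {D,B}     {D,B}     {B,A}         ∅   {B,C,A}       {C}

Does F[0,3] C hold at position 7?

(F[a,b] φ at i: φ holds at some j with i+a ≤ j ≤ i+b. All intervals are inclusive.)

Check C at each j in [7,10]:
  j=7: false
  j=8: false
  j=9: true
  j=10: true
Found at j=9 → formula holds.

True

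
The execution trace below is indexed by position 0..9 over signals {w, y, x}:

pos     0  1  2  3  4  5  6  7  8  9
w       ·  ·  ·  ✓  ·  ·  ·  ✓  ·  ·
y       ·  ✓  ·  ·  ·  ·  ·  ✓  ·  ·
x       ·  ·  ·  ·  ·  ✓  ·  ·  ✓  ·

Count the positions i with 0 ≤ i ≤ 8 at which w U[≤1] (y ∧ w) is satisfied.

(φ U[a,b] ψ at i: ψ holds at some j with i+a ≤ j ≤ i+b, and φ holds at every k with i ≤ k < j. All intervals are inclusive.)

Evaluate at each i in [0,8]:
  i=0: ✗ (no rhs in [0,1])
  i=1: ✗ (no rhs in [1,2])
  i=2: ✗ (no rhs in [2,3])
  i=3: ✗ (no rhs in [3,4])
  i=4: ✗ (no rhs in [4,5])
  i=5: ✗ (no rhs in [5,6])
  i=6: ✗ (lhs fails at k=6 before rhs at j=7)
  i=7: ✓ (rhs at j=7)
  i=8: ✗ (no rhs in [8,9])
Positions where it holds: {7} → 1.

1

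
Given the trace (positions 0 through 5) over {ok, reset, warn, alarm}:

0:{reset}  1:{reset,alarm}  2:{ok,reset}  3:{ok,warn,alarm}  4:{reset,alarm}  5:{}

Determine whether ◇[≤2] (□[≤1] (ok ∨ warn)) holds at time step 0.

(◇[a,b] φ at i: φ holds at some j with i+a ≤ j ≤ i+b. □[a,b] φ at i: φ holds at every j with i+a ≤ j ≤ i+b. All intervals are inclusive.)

Yes

Check □[≤1] (ok ∨ warn) at each j in [0,2]:
  j=0: fails at 0
  j=1: fails at 1
  j=2: holds on [2,3]
Found at j=2 → formula holds.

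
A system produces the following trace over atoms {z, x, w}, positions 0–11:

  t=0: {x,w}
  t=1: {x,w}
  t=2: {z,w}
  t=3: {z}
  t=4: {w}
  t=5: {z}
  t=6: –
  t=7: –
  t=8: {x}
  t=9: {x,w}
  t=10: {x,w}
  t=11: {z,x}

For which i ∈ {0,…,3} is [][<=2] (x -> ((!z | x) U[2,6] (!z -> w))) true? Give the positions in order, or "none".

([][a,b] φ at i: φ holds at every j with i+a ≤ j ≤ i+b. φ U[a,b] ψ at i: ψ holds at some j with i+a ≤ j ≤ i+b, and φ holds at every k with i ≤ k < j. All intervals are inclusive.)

Evaluate at each i in [0,3]:
  i=0: ✗ (fails at j=1)
  i=1: ✗ (fails at j=1)
  i=2: ✓ (all of [2,4])
  i=3: ✓ (all of [3,5])

2, 3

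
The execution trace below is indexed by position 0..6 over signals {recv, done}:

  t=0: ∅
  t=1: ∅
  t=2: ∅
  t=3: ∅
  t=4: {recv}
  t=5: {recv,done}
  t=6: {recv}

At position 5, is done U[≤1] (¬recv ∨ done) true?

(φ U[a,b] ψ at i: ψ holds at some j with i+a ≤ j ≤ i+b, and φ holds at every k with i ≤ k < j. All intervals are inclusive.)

Need some j in [5,6] with (¬recv ∨ done), and done at every k in [5,j-1].
  j=5: (¬recv ∨ done) holds; no prefix to check → satisfied.

Yes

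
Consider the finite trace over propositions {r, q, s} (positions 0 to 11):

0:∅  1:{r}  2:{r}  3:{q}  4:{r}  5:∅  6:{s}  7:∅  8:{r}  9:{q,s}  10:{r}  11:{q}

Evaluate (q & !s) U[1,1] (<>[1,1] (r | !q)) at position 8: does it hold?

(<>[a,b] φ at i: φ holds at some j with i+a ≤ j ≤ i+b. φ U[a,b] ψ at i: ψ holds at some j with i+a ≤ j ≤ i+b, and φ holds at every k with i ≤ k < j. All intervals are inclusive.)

Need some j in [9,9] with <>[1,1] (r | !q), and (q & !s) at every k in [8,j-1].
  j=9: <>[1,1] (r | !q) holds, but (q & !s) fails at k=8 → not this j.
No j in the window works → until fails.

Does not hold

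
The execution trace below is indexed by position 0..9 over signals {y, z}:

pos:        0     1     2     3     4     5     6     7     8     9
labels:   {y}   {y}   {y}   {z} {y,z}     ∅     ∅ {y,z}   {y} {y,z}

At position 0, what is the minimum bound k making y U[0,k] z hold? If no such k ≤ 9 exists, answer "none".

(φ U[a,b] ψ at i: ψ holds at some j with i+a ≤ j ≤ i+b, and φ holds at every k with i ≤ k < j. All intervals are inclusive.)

3

Need earliest j ≥ 0 with z, and y at every k in [0,j-1].
  j=0: rhs fails.
  j=1: rhs fails.
  j=2: rhs fails.
  j=3: rhs holds; lhs holds on [0,2]. k = 3.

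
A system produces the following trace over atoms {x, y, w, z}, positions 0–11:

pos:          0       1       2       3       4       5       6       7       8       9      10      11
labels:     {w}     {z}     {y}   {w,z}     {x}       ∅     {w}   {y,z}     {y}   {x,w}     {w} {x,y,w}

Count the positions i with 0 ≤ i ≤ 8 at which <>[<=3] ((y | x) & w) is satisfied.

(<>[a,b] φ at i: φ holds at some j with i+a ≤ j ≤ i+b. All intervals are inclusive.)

Evaluate at each i in [0,8]:
  i=0: ✗ (none in [0,3])
  i=1: ✗ (none in [1,4])
  i=2: ✗ (none in [2,5])
  i=3: ✗ (none in [3,6])
  i=4: ✗ (none in [4,7])
  i=5: ✗ (none in [5,8])
  i=6: ✓ (witness j=9)
  i=7: ✓ (witness j=9)
  i=8: ✓ (witness j=9)
Positions where it holds: {6, 7, 8} → 3.

3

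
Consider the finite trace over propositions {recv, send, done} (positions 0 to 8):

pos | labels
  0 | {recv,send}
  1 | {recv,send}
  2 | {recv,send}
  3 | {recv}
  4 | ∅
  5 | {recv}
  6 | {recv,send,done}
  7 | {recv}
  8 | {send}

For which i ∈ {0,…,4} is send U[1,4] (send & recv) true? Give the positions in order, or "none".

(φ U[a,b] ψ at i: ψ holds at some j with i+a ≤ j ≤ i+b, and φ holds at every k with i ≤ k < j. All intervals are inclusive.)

0, 1

Evaluate at each i in [0,4]:
  i=0: ✓ (rhs at j=1; lhs holds on [0,0])
  i=1: ✓ (rhs at j=2; lhs holds on [1,1])
  i=2: ✗ (lhs fails at k=3 before rhs at j=6)
  i=3: ✗ (lhs fails at k=3 before rhs at j=6)
  i=4: ✗ (lhs fails at k=4 before rhs at j=6)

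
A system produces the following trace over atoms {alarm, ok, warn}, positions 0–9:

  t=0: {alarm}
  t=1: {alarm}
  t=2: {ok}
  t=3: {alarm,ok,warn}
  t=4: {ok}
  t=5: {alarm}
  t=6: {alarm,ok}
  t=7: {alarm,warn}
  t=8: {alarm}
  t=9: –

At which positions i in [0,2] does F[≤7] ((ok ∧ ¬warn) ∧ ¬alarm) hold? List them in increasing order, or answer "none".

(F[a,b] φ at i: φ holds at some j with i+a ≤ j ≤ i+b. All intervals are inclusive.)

Evaluate at each i in [0,2]:
  i=0: ✓ (witness j=2)
  i=1: ✓ (witness j=2)
  i=2: ✓ (witness j=2)

0, 1, 2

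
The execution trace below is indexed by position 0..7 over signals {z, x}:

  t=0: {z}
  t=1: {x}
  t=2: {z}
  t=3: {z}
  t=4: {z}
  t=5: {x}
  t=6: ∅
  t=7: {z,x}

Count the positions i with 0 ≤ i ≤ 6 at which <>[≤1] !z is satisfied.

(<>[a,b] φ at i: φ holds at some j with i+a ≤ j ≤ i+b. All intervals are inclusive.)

Evaluate at each i in [0,6]:
  i=0: ✓ (witness j=1)
  i=1: ✓ (witness j=1)
  i=2: ✗ (none in [2,3])
  i=3: ✗ (none in [3,4])
  i=4: ✓ (witness j=5)
  i=5: ✓ (witness j=5)
  i=6: ✓ (witness j=6)
Positions where it holds: {0, 1, 4, 5, 6} → 5.

5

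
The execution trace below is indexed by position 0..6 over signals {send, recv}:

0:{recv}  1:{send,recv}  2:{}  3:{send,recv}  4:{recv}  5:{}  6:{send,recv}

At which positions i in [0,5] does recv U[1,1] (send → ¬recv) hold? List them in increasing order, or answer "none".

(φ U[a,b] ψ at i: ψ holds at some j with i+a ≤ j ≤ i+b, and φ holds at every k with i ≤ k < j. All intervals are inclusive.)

1, 3, 4

Evaluate at each i in [0,5]:
  i=0: ✗ (no rhs in [1,1])
  i=1: ✓ (rhs at j=2; lhs holds on [1,1])
  i=2: ✗ (no rhs in [3,3])
  i=3: ✓ (rhs at j=4; lhs holds on [3,3])
  i=4: ✓ (rhs at j=5; lhs holds on [4,4])
  i=5: ✗ (no rhs in [6,6])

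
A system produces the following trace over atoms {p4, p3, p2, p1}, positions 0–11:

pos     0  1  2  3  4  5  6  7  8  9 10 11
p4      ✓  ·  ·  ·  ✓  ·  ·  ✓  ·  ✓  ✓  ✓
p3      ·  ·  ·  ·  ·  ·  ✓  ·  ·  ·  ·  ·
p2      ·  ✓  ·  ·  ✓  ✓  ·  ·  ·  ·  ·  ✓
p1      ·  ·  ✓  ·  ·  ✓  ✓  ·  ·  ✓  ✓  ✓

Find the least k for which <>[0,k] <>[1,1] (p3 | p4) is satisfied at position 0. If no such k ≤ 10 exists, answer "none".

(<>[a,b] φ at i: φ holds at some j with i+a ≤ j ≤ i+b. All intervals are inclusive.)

3

Scan j = 0,1,… for <>[1,1] (p3 | p4):
  j=0: fails
  j=1: fails
  j=2: fails
  j=3: holds
First hit at j=3, so smallest k = 3-0 = 3.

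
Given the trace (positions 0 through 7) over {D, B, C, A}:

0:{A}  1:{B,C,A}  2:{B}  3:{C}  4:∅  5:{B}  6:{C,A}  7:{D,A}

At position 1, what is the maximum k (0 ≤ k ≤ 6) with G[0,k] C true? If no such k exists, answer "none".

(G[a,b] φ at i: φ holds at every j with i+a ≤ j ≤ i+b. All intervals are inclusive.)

C must hold from j=1 onward; find where it first fails.
  j=1: holds
  j=2: fails
Holds on [1,1], so largest k = 0.

0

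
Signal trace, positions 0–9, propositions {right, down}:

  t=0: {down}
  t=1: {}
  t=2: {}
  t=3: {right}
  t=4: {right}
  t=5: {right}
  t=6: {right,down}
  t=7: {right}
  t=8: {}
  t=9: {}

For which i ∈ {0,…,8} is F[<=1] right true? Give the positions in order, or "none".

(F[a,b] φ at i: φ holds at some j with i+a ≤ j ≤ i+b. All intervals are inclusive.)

Evaluate at each i in [0,8]:
  i=0: ✗ (none in [0,1])
  i=1: ✗ (none in [1,2])
  i=2: ✓ (witness j=3)
  i=3: ✓ (witness j=3)
  i=4: ✓ (witness j=4)
  i=5: ✓ (witness j=5)
  i=6: ✓ (witness j=6)
  i=7: ✓ (witness j=7)
  i=8: ✗ (none in [8,9])

2, 3, 4, 5, 6, 7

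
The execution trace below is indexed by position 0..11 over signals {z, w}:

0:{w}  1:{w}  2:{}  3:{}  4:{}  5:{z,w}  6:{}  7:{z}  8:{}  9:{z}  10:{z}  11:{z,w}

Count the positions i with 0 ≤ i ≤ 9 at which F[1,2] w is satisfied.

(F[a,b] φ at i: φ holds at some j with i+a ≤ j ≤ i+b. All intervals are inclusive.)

Evaluate at each i in [0,9]:
  i=0: ✓ (witness j=1)
  i=1: ✗ (none in [2,3])
  i=2: ✗ (none in [3,4])
  i=3: ✓ (witness j=5)
  i=4: ✓ (witness j=5)
  i=5: ✗ (none in [6,7])
  i=6: ✗ (none in [7,8])
  i=7: ✗ (none in [8,9])
  i=8: ✗ (none in [9,10])
  i=9: ✓ (witness j=11)
Positions where it holds: {0, 3, 4, 9} → 4.

4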